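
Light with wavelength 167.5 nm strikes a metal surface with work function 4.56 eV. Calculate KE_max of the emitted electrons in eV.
2.8420 eV

Using Einstein's photoelectric equation: KE_max = hf - φ = hc/λ - φ

First, calculate the photon energy:
E_photon = hc/λ = (6.626×10⁻³⁴ J·s)(3×10⁸ m/s) / (167.5×10⁻⁹ m)
E_photon = 7.4020 eV

Then, the maximum kinetic energy:
KE_max = E_photon - φ = 7.4020 eV - 4.56 eV = 2.8420 eV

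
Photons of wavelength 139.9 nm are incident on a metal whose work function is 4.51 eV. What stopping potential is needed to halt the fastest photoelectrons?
4.3523 V

The stopping potential V_s satisfies: eV_s = KE_max

First, find KE_max using Einstein's equation:
E_photon = hc/λ = 8.8623 eV
KE_max = E_photon - φ = 8.8623 - 4.51 = 4.3523 eV

Since eV_s = KE_max:
V_s = KE_max/e = 4.3523 V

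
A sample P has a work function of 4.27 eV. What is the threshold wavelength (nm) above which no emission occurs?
290.36 nm

The threshold wavelength is when the photon energy equals the work function:
hc/λ₀ = φ

Solving for λ₀:
λ₀ = hc/φ = (6.626×10⁻³⁴ J·s)(3×10⁸ m/s) / (4.27 eV × 1.602×10⁻¹⁹ J/eV)
λ₀ = 290.36 nm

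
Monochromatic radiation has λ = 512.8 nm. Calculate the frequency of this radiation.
5.8462e+14 Hz

Using the wave equation: c = fλ

Solving for frequency:
f = c/λ = (3×10⁸ m/s) / (512.8×10⁻⁹ m)
f = 5.8462e+14 Hz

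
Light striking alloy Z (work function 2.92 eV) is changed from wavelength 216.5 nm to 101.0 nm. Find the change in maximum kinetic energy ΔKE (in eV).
6.5489 eV

Using Einstein's equation: KE_max = hc/λ - φ

For λ₁ = 216.5 nm:
KE₁ = hc/λ₁ - φ = 5.7268 - 2.92 = 2.8068 eV

For λ₂ = 101.0 nm:
KE₂ = hc/λ₂ - φ = 12.2757 - 2.92 = 9.3557 eV

Change in KE:
ΔKE = KE₂ - KE₁ = 9.3557 - 2.8068 = 6.5489 eV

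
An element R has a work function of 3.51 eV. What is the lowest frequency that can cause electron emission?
8.4871e+14 Hz

The threshold frequency is when the photon energy equals the work function:
hf₀ = φ

Solving for f₀:
f₀ = φ/h = (3.51 eV × 1.602×10⁻¹⁹ J/eV) / (6.626×10⁻³⁴ J·s)
f₀ = 8.4871e+14 Hz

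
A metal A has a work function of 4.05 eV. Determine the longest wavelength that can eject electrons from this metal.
306.13 nm

The threshold wavelength is when the photon energy equals the work function:
hc/λ₀ = φ

Solving for λ₀:
λ₀ = hc/φ = (6.626×10⁻³⁴ J·s)(3×10⁸ m/s) / (4.05 eV × 1.602×10⁻¹⁹ J/eV)
λ₀ = 306.13 nm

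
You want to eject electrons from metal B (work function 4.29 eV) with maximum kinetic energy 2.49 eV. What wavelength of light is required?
182.87 nm

From Einstein's equation: KE_max = hc/λ - φ

Rearranging for λ:
hc/λ = KE_max + φ
λ = hc/(KE_max + φ)

Required photon energy:
E_photon = KE_max + φ = 2.49 + 4.29 = 6.78 eV

Required wavelength:
λ = hc/E_photon = (6.626×10⁻³⁴)(3×10⁸) / (6.78 × 1.602×10⁻¹⁹)
λ = 182.87 nm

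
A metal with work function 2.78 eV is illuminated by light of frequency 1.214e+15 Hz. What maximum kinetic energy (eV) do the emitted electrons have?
2.2407 eV

Using Einstein's photoelectric equation: KE_max = hf - φ

First, calculate the photon energy:
E_photon = hf = (6.626×10⁻³⁴ J·s)(1.214e+15 Hz)
E_photon = 5.0207 eV

Then, the maximum kinetic energy:
KE_max = E_photon - φ = 5.0207 eV - 2.78 eV = 2.2407 eV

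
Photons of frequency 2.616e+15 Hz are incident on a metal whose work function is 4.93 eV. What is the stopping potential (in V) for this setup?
5.8889 V

The stopping potential V_s satisfies: eV_s = KE_max

First, find KE_max using Einstein's equation:
E_photon = hf = (6.626×10⁻³⁴ J·s)(2.616e+15 Hz) = 10.8189 eV
KE_max = E_photon - φ = 10.8189 - 4.93 = 5.8889 eV

Since eV_s = KE_max:
V_s = KE_max/e = 5.8889 V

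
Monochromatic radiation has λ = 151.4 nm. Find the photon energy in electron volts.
8.1892 eV

Using E = hf = hc/λ:

E = hc/λ = (6.626×10⁻³⁴ J·s)(3×10⁸ m/s) / (151.4×10⁻⁹ m)
E = 8.1892 eV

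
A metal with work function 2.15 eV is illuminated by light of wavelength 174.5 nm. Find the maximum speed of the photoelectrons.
1.3202e+06 m/s

First, find the maximum kinetic energy:
E_photon = hc/λ = 7.1051 eV
KE_max = E_photon - φ = 7.1051 - 2.15 = 4.9551 eV

Convert to Joules: KE_max = 4.9551 × 1.602×10⁻¹⁹ J = 7.9390e-19 J

Then use KE = ½mv² to find velocity:
v = √(2·KE/m) = √(2 × 7.9390e-19 J / 9.109e-31 kg)
v = 1.3202e+06 m/s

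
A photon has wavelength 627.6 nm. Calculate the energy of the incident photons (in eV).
1.9755 eV

Using E = hf = hc/λ:

E = hc/λ = (6.626×10⁻³⁴ J·s)(3×10⁸ m/s) / (627.6×10⁻⁹ m)
E = 1.9755 eV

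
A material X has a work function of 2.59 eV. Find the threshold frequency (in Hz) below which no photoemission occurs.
6.2626e+14 Hz

The threshold frequency is when the photon energy equals the work function:
hf₀ = φ

Solving for f₀:
f₀ = φ/h = (2.59 eV × 1.602×10⁻¹⁹ J/eV) / (6.626×10⁻³⁴ J·s)
f₀ = 6.2626e+14 Hz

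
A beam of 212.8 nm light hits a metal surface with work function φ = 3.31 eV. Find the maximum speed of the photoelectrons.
9.4083e+05 m/s

First, find the maximum kinetic energy:
E_photon = hc/λ = 5.8263 eV
KE_max = E_photon - φ = 5.8263 - 3.31 = 2.5163 eV

Convert to Joules: KE_max = 2.5163 × 1.602×10⁻¹⁹ J = 4.0316e-19 J

Then use KE = ½mv² to find velocity:
v = √(2·KE/m) = √(2 × 4.0316e-19 J / 9.109e-31 kg)
v = 9.4083e+05 m/s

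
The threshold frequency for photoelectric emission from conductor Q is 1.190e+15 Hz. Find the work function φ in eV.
4.92 eV

At the threshold frequency, photon energy equals work function:
φ = hf₀

Calculating:
φ = (6.626×10⁻³⁴ J·s)(1.190e+15 Hz)
φ = 4.92 eV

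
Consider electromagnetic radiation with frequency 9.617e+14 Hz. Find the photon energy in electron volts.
3.9773 eV

Using E = hf:

E = hf = (6.626×10⁻³⁴ J·s)(9.617e+14 Hz)
E = 3.9773 eV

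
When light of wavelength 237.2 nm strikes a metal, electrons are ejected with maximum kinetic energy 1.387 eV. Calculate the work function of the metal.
3.84 eV

From Einstein's photoelectric equation: KE_max = hf - φ = hc/λ - φ

Rearranging for φ:
φ = hc/λ - KE_max

Calculate photon energy:
E_photon = hc/λ = 5.2270 eV

Therefore:
φ = 5.2270 - 1.387 = 3.84 eV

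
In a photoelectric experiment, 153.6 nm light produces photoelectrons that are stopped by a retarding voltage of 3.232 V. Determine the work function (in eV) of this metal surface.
4.84 eV

The stopping potential gives the maximum kinetic energy: KE_max = eV_s = 3.232 eV

From Einstein's photoelectric equation: KE_max = hc/λ - φ
Rearranging: φ = hc/λ - KE_max

Calculate photon energy:
E_photon = hc/λ = (6.626×10⁻³⁴ J·s)(3×10⁸ m/s) / (153.6×10⁻⁹ m) = 8.0719 eV

Therefore:
φ = 8.0719 - 3.232 = 4.84 eV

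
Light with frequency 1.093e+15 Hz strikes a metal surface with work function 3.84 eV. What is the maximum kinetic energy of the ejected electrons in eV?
0.6803 eV

Using Einstein's photoelectric equation: KE_max = hf - φ

First, calculate the photon energy:
E_photon = hf = (6.626×10⁻³⁴ J·s)(1.093e+15 Hz)
E_photon = 4.5203 eV

Then, the maximum kinetic energy:
KE_max = E_photon - φ = 4.5203 eV - 3.84 eV = 0.6803 eV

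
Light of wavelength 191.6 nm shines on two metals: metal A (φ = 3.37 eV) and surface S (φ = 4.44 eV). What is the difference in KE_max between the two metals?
1.0700 eV

Using KE_max = hc/λ - φ for each metal:

Photon energy: E = hc/λ = 6.4710 eV

For metal A (φ₁ = 3.37 eV):
KE₁ = E - φ₁ = 6.4710 - 3.37 = 3.1010 eV

For surface S (φ₂ = 4.44 eV):
KE₂ = E - φ₂ = 6.4710 - 4.44 = 2.0310 eV

Difference:
ΔKE = KE₁ - KE₂ = 3.1010 - 2.0310 = 1.0700 eV

Note: The difference equals the difference in work functions: 4.44 - 3.37 = 1.07 eV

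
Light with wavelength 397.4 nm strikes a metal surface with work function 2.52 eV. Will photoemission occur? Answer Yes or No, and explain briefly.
Yes

For photoemission, the photon energy must exceed the work function.

Photon energy: E = hc/λ = 3.1199 eV
Work function: φ = 2.52 eV

Since E_photon (3.1199 eV) > φ (2.52 eV), photoemission WILL occur.
The threshold wavelength is λ₀ = hc/φ = 492.0 nm.
Since 397.4 nm < 492.0 nm, the light has sufficient energy.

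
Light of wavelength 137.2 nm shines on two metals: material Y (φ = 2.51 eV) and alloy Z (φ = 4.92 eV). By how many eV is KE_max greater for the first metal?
2.4100 eV

Using KE_max = hc/λ - φ for each metal:

Photon energy: E = hc/λ = 9.0367 eV

For material Y (φ₁ = 2.51 eV):
KE₁ = E - φ₁ = 9.0367 - 2.51 = 6.5267 eV

For alloy Z (φ₂ = 4.92 eV):
KE₂ = E - φ₂ = 9.0367 - 4.92 = 4.1167 eV

Difference:
ΔKE = KE₁ - KE₂ = 6.5267 - 4.1167 = 2.4100 eV

Note: The difference equals the difference in work functions: 4.92 - 2.51 = 2.41 eV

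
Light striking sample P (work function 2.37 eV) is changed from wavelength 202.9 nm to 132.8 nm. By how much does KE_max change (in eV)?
3.2256 eV

Using Einstein's equation: KE_max = hc/λ - φ

For λ₁ = 202.9 nm:
KE₁ = hc/λ₁ - φ = 6.1106 - 2.37 = 3.7406 eV

For λ₂ = 132.8 nm:
KE₂ = hc/λ₂ - φ = 9.3362 - 2.37 = 6.9662 eV

Change in KE:
ΔKE = KE₂ - KE₁ = 6.9662 - 3.7406 = 3.2256 eV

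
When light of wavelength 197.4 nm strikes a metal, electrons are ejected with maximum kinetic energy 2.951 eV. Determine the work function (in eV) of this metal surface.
3.33 eV

From Einstein's photoelectric equation: KE_max = hf - φ = hc/λ - φ

Rearranging for φ:
φ = hc/λ - KE_max

Calculate photon energy:
E_photon = hc/λ = 6.2809 eV

Therefore:
φ = 6.2809 - 2.951 = 3.33 eV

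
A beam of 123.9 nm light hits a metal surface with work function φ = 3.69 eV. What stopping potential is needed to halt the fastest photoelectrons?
6.3168 V

The stopping potential V_s satisfies: eV_s = KE_max

First, find KE_max using Einstein's equation:
E_photon = hc/λ = 10.0068 eV
KE_max = E_photon - φ = 10.0068 - 3.69 = 6.3168 eV

Since eV_s = KE_max:
V_s = KE_max/e = 6.3168 V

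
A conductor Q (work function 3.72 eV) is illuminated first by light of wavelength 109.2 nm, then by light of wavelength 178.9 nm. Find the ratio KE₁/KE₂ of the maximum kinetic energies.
2.3779

Using Einstein's equation: KE_max = hc/λ - φ

For λ₁ = 109.2 nm:
E₁ = hc/λ₁ = 11.3539 eV
KE₁ = E₁ - φ = 11.3539 - 3.72 = 7.6339 eV

For λ₂ = 178.9 nm:
E₂ = hc/λ₂ = 6.9304 eV
KE₂ = E₂ - φ = 6.9304 - 3.72 = 3.2104 eV

Ratio: KE₁/KE₂ = 7.6339/3.2104 = 2.3779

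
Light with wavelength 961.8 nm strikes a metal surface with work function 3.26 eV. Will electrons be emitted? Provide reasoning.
No

For photoemission, the photon energy must exceed the work function.

Photon energy: E = hc/λ = 1.2891 eV
Work function: φ = 3.26 eV

Since E_photon (1.2891 eV) < φ (3.26 eV), photoemission will NOT occur.
The threshold wavelength is λ₀ = hc/φ = 380.3 nm.
Since 961.8 nm > 380.3 nm, the photons lack sufficient energy.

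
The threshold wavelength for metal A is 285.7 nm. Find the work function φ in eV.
4.34 eV

At the threshold wavelength, photon energy equals work function:
φ = hc/λ₀

Calculating:
φ = (6.626×10⁻³⁴ J·s)(3×10⁸ m/s) / (285.7×10⁻⁹ m)
φ = 4.34 eV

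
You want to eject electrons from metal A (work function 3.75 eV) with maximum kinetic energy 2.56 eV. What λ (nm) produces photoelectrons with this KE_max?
196.49 nm

From Einstein's equation: KE_max = hc/λ - φ

Rearranging for λ:
hc/λ = KE_max + φ
λ = hc/(KE_max + φ)

Required photon energy:
E_photon = KE_max + φ = 2.56 + 3.75 = 6.31 eV

Required wavelength:
λ = hc/E_photon = (6.626×10⁻³⁴)(3×10⁸) / (6.31 × 1.602×10⁻¹⁹)
λ = 196.49 nm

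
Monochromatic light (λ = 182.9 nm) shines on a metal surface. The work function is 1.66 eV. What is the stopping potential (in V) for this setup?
5.1188 V

The stopping potential V_s satisfies: eV_s = KE_max

First, find KE_max using Einstein's equation:
E_photon = hc/λ = 6.7788 eV
KE_max = E_photon - φ = 6.7788 - 1.66 = 5.1188 eV

Since eV_s = KE_max:
V_s = KE_max/e = 5.1188 V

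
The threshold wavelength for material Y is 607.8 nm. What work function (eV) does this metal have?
2.04 eV

At the threshold wavelength, photon energy equals work function:
φ = hc/λ₀

Calculating:
φ = (6.626×10⁻³⁴ J·s)(3×10⁸ m/s) / (607.8×10⁻⁹ m)
φ = 2.04 eV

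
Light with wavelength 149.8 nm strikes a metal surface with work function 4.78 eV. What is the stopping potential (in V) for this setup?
3.4966 V

The stopping potential V_s satisfies: eV_s = KE_max

First, find KE_max using Einstein's equation:
E_photon = hc/λ = 8.2766 eV
KE_max = E_photon - φ = 8.2766 - 4.78 = 3.4966 eV

Since eV_s = KE_max:
V_s = KE_max/e = 3.4966 V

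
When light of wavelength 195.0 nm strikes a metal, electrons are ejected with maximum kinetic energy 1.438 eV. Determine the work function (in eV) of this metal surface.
4.92 eV

From Einstein's photoelectric equation: KE_max = hf - φ = hc/λ - φ

Rearranging for φ:
φ = hc/λ - KE_max

Calculate photon energy:
E_photon = hc/λ = 6.3582 eV

Therefore:
φ = 6.3582 - 1.438 = 4.92 eV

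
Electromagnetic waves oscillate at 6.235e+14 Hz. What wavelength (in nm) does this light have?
480.82 nm

Using the wave equation: c = fλ

Solving for wavelength:
λ = c/f = (3×10⁸ m/s) / (6.235e+14 Hz)
λ = 480.82 nm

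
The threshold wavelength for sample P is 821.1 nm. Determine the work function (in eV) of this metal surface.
1.51 eV

At the threshold wavelength, photon energy equals work function:
φ = hc/λ₀

Calculating:
φ = (6.626×10⁻³⁴ J·s)(3×10⁸ m/s) / (821.1×10⁻⁹ m)
φ = 1.51 eV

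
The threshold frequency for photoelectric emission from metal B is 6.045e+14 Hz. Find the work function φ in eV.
2.50 eV

At the threshold frequency, photon energy equals work function:
φ = hf₀

Calculating:
φ = (6.626×10⁻³⁴ J·s)(6.045e+14 Hz)
φ = 2.50 eV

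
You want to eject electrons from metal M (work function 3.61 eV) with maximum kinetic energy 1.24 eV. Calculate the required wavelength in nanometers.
255.64 nm

From Einstein's equation: KE_max = hc/λ - φ

Rearranging for λ:
hc/λ = KE_max + φ
λ = hc/(KE_max + φ)

Required photon energy:
E_photon = KE_max + φ = 1.24 + 3.61 = 4.85 eV

Required wavelength:
λ = hc/E_photon = (6.626×10⁻³⁴)(3×10⁸) / (4.85 × 1.602×10⁻¹⁹)
λ = 255.64 nm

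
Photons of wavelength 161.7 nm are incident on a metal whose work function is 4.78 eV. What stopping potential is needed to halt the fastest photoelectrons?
2.8875 V

The stopping potential V_s satisfies: eV_s = KE_max

First, find KE_max using Einstein's equation:
E_photon = hc/λ = 7.6675 eV
KE_max = E_photon - φ = 7.6675 - 4.78 = 2.8875 eV

Since eV_s = KE_max:
V_s = KE_max/e = 2.8875 V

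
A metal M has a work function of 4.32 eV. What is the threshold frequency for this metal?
1.0446e+15 Hz

The threshold frequency is when the photon energy equals the work function:
hf₀ = φ

Solving for f₀:
f₀ = φ/h = (4.32 eV × 1.602×10⁻¹⁹ J/eV) / (6.626×10⁻³⁴ J·s)
f₀ = 1.0446e+15 Hz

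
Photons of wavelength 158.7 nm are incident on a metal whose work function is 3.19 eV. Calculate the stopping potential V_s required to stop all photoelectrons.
4.6225 V

The stopping potential V_s satisfies: eV_s = KE_max

First, find KE_max using Einstein's equation:
E_photon = hc/λ = 7.8125 eV
KE_max = E_photon - φ = 7.8125 - 3.19 = 4.6225 eV

Since eV_s = KE_max:
V_s = KE_max/e = 4.6225 V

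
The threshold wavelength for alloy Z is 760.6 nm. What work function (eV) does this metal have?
1.63 eV

At the threshold wavelength, photon energy equals work function:
φ = hc/λ₀

Calculating:
φ = (6.626×10⁻³⁴ J·s)(3×10⁸ m/s) / (760.6×10⁻⁹ m)
φ = 1.63 eV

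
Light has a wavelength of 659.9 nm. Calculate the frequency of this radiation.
4.5430e+14 Hz

Using the wave equation: c = fλ

Solving for frequency:
f = c/λ = (3×10⁸ m/s) / (659.9×10⁻⁹ m)
f = 4.5430e+14 Hz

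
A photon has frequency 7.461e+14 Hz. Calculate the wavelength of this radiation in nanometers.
401.81 nm

Using the wave equation: c = fλ

Solving for wavelength:
λ = c/f = (3×10⁸ m/s) / (7.461e+14 Hz)
λ = 401.81 nm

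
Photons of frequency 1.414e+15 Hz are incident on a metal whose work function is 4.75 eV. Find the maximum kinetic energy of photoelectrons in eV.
1.0978 eV

Using Einstein's photoelectric equation: KE_max = hf - φ

First, calculate the photon energy:
E_photon = hf = (6.626×10⁻³⁴ J·s)(1.414e+15 Hz)
E_photon = 5.8478 eV

Then, the maximum kinetic energy:
KE_max = E_photon - φ = 5.8478 eV - 4.75 eV = 1.0978 eV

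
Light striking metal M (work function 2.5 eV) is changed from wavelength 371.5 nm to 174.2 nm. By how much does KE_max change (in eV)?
3.7800 eV

Using Einstein's equation: KE_max = hc/λ - φ

For λ₁ = 371.5 nm:
KE₁ = hc/λ₁ - φ = 3.3374 - 2.5 = 0.8374 eV

For λ₂ = 174.2 nm:
KE₂ = hc/λ₂ - φ = 7.1173 - 2.5 = 4.6173 eV

Change in KE:
ΔKE = KE₂ - KE₁ = 4.6173 - 0.8374 = 3.7800 eV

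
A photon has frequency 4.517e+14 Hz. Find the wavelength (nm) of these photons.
663.70 nm

Using the wave equation: c = fλ

Solving for wavelength:
λ = c/f = (3×10⁸ m/s) / (4.517e+14 Hz)
λ = 663.70 nm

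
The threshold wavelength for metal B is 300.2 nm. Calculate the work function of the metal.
4.13 eV

At the threshold wavelength, photon energy equals work function:
φ = hc/λ₀

Calculating:
φ = (6.626×10⁻³⁴ J·s)(3×10⁸ m/s) / (300.2×10⁻⁹ m)
φ = 4.13 eV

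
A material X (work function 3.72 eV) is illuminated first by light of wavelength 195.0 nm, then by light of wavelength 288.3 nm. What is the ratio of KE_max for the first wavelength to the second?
4.5444

Using Einstein's equation: KE_max = hc/λ - φ

For λ₁ = 195.0 nm:
E₁ = hc/λ₁ = 6.3582 eV
KE₁ = E₁ - φ = 6.3582 - 3.72 = 2.6382 eV

For λ₂ = 288.3 nm:
E₂ = hc/λ₂ = 4.3005 eV
KE₂ = E₂ - φ = 4.3005 - 3.72 = 0.5805 eV

Ratio: KE₁/KE₂ = 2.6382/0.5805 = 4.5444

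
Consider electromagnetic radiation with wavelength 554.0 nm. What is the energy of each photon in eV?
2.2380 eV

Using E = hf = hc/λ:

E = hc/λ = (6.626×10⁻³⁴ J·s)(3×10⁸ m/s) / (554.0×10⁻⁹ m)
E = 2.2380 eV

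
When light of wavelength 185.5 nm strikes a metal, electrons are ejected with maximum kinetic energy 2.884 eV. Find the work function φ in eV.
3.80 eV

From Einstein's photoelectric equation: KE_max = hf - φ = hc/λ - φ

Rearranging for φ:
φ = hc/λ - KE_max

Calculate photon energy:
E_photon = hc/λ = 6.6838 eV

Therefore:
φ = 6.6838 - 2.884 = 3.80 eV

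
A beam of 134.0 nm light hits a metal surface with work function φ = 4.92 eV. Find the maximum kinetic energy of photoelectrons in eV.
4.3326 eV

Using Einstein's photoelectric equation: KE_max = hf - φ = hc/λ - φ

First, calculate the photon energy:
E_photon = hc/λ = (6.626×10⁻³⁴ J·s)(3×10⁸ m/s) / (134.0×10⁻⁹ m)
E_photon = 9.2526 eV

Then, the maximum kinetic energy:
KE_max = E_photon - φ = 9.2526 eV - 4.92 eV = 4.3326 eV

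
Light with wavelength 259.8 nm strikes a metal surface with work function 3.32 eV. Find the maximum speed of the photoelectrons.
7.1475e+05 m/s

First, find the maximum kinetic energy:
E_photon = hc/λ = 4.7723 eV
KE_max = E_photon - φ = 4.7723 - 3.32 = 1.4523 eV

Convert to Joules: KE_max = 1.4523 × 1.602×10⁻¹⁹ J = 2.3268e-19 J

Then use KE = ½mv² to find velocity:
v = √(2·KE/m) = √(2 × 2.3268e-19 J / 9.109e-31 kg)
v = 7.1475e+05 m/s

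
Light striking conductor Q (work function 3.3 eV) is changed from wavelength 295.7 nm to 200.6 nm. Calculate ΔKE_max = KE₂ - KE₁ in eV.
1.9878 eV

Using Einstein's equation: KE_max = hc/λ - φ

For λ₁ = 295.7 nm:
KE₁ = hc/λ₁ - φ = 4.1929 - 3.3 = 0.8929 eV

For λ₂ = 200.6 nm:
KE₂ = hc/λ₂ - φ = 6.1807 - 3.3 = 2.8807 eV

Change in KE:
ΔKE = KE₂ - KE₁ = 2.8807 - 0.8929 = 1.9878 eV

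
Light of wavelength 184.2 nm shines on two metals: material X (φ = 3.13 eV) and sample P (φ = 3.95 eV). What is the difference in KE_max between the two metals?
0.8200 eV

Using KE_max = hc/λ - φ for each metal:

Photon energy: E = hc/λ = 6.7310 eV

For material X (φ₁ = 3.13 eV):
KE₁ = E - φ₁ = 6.7310 - 3.13 = 3.6010 eV

For sample P (φ₂ = 3.95 eV):
KE₂ = E - φ₂ = 6.7310 - 3.95 = 2.7810 eV

Difference:
ΔKE = KE₁ - KE₂ = 3.6010 - 2.7810 = 0.8200 eV

Note: The difference equals the difference in work functions: 3.95 - 3.13 = 0.82 eV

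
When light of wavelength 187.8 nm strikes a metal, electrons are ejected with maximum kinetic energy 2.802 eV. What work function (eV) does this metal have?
3.80 eV

From Einstein's photoelectric equation: KE_max = hf - φ = hc/λ - φ

Rearranging for φ:
φ = hc/λ - KE_max

Calculate photon energy:
E_photon = hc/λ = 6.6019 eV

Therefore:
φ = 6.6019 - 2.802 = 3.80 eV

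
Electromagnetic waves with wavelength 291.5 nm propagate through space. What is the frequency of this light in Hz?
1.0284e+15 Hz

Using the wave equation: c = fλ

Solving for frequency:
f = c/λ = (3×10⁸ m/s) / (291.5×10⁻⁹ m)
f = 1.0284e+15 Hz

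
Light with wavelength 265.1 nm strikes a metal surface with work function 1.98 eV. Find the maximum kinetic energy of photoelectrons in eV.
2.6969 eV

Using Einstein's photoelectric equation: KE_max = hf - φ = hc/λ - φ

First, calculate the photon energy:
E_photon = hc/λ = (6.626×10⁻³⁴ J·s)(3×10⁸ m/s) / (265.1×10⁻⁹ m)
E_photon = 4.6769 eV

Then, the maximum kinetic energy:
KE_max = E_photon - φ = 4.6769 eV - 1.98 eV = 2.6969 eV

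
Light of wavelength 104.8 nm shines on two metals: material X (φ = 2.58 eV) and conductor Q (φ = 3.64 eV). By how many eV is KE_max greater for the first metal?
1.0600 eV

Using KE_max = hc/λ - φ for each metal:

Photon energy: E = hc/λ = 11.8306 eV

For material X (φ₁ = 2.58 eV):
KE₁ = E - φ₁ = 11.8306 - 2.58 = 9.2506 eV

For conductor Q (φ₂ = 3.64 eV):
KE₂ = E - φ₂ = 11.8306 - 3.64 = 8.1906 eV

Difference:
ΔKE = KE₁ - KE₂ = 9.2506 - 8.1906 = 1.0600 eV

Note: The difference equals the difference in work functions: 3.64 - 2.58 = 1.06 eV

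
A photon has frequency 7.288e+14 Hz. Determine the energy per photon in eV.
3.0141 eV

Using E = hf:

E = hf = (6.626×10⁻³⁴ J·s)(7.288e+14 Hz)
E = 3.0141 eV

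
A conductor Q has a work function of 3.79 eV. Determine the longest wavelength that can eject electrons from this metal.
327.14 nm

The threshold wavelength is when the photon energy equals the work function:
hc/λ₀ = φ

Solving for λ₀:
λ₀ = hc/φ = (6.626×10⁻³⁴ J·s)(3×10⁸ m/s) / (3.79 eV × 1.602×10⁻¹⁹ J/eV)
λ₀ = 327.14 nm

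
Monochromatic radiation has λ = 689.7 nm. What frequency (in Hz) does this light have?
4.3467e+14 Hz

Using the wave equation: c = fλ

Solving for frequency:
f = c/λ = (3×10⁸ m/s) / (689.7×10⁻⁹ m)
f = 4.3467e+14 Hz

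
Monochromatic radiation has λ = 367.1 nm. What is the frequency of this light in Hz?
8.1665e+14 Hz

Using the wave equation: c = fλ

Solving for frequency:
f = c/λ = (3×10⁸ m/s) / (367.1×10⁻⁹ m)
f = 8.1665e+14 Hz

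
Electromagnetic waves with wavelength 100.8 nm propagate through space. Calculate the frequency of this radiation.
2.9741e+15 Hz

Using the wave equation: c = fλ

Solving for frequency:
f = c/λ = (3×10⁸ m/s) / (100.8×10⁻⁹ m)
f = 2.9741e+15 Hz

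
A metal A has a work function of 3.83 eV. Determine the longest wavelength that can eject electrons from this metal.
323.72 nm

The threshold wavelength is when the photon energy equals the work function:
hc/λ₀ = φ

Solving for λ₀:
λ₀ = hc/φ = (6.626×10⁻³⁴ J·s)(3×10⁸ m/s) / (3.83 eV × 1.602×10⁻¹⁹ J/eV)
λ₀ = 323.72 nm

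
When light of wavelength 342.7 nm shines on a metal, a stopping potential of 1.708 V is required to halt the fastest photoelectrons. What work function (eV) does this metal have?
1.91 eV

The stopping potential gives the maximum kinetic energy: KE_max = eV_s = 1.708 eV

From Einstein's photoelectric equation: KE_max = hc/λ - φ
Rearranging: φ = hc/λ - KE_max

Calculate photon energy:
E_photon = hc/λ = (6.626×10⁻³⁴ J·s)(3×10⁸ m/s) / (342.7×10⁻⁹ m) = 3.6179 eV

Therefore:
φ = 3.6179 - 1.708 = 1.91 eV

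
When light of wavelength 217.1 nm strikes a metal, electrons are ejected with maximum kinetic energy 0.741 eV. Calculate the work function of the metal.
4.97 eV

From Einstein's photoelectric equation: KE_max = hf - φ = hc/λ - φ

Rearranging for φ:
φ = hc/λ - KE_max

Calculate photon energy:
E_photon = hc/λ = 5.7109 eV

Therefore:
φ = 5.7109 - 0.741 = 4.97 eV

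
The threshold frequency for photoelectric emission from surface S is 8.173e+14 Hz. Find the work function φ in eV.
3.38 eV

At the threshold frequency, photon energy equals work function:
φ = hf₀

Calculating:
φ = (6.626×10⁻³⁴ J·s)(8.173e+14 Hz)
φ = 3.38 eV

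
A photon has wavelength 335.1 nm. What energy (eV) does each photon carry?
3.6999 eV

Using E = hf = hc/λ:

E = hc/λ = (6.626×10⁻³⁴ J·s)(3×10⁸ m/s) / (335.1×10⁻⁹ m)
E = 3.6999 eV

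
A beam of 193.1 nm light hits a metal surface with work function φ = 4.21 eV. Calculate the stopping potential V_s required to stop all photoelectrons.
2.2107 V

The stopping potential V_s satisfies: eV_s = KE_max

First, find KE_max using Einstein's equation:
E_photon = hc/λ = 6.4207 eV
KE_max = E_photon - φ = 6.4207 - 4.21 = 2.2107 eV

Since eV_s = KE_max:
V_s = KE_max/e = 2.2107 V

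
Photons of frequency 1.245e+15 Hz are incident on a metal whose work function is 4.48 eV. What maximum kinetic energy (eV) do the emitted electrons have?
0.6689 eV

Using Einstein's photoelectric equation: KE_max = hf - φ

First, calculate the photon energy:
E_photon = hf = (6.626×10⁻³⁴ J·s)(1.245e+15 Hz)
E_photon = 5.1489 eV

Then, the maximum kinetic energy:
KE_max = E_photon - φ = 5.1489 eV - 4.48 eV = 0.6689 eV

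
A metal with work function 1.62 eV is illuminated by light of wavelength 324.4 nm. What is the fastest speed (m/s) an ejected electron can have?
8.8010e+05 m/s

First, find the maximum kinetic energy:
E_photon = hc/λ = 3.8220 eV
KE_max = E_photon - φ = 3.8220 - 1.62 = 2.2020 eV

Convert to Joules: KE_max = 2.2020 × 1.602×10⁻¹⁹ J = 3.5279e-19 J

Then use KE = ½mv² to find velocity:
v = √(2·KE/m) = √(2 × 3.5279e-19 J / 9.109e-31 kg)
v = 8.8010e+05 m/s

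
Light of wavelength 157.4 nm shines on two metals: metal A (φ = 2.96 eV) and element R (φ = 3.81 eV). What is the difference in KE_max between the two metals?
0.8500 eV

Using KE_max = hc/λ - φ for each metal:

Photon energy: E = hc/λ = 7.8770 eV

For metal A (φ₁ = 2.96 eV):
KE₁ = E - φ₁ = 7.8770 - 2.96 = 4.9170 eV

For element R (φ₂ = 3.81 eV):
KE₂ = E - φ₂ = 7.8770 - 3.81 = 4.0670 eV

Difference:
ΔKE = KE₁ - KE₂ = 4.9170 - 4.0670 = 0.8500 eV

Note: The difference equals the difference in work functions: 3.81 - 2.96 = 0.85 eV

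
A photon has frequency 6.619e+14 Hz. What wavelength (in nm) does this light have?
452.93 nm

Using the wave equation: c = fλ

Solving for wavelength:
λ = c/f = (3×10⁸ m/s) / (6.619e+14 Hz)
λ = 452.93 nm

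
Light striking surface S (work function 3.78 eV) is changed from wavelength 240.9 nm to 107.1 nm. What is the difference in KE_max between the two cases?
6.4298 eV

Using Einstein's equation: KE_max = hc/λ - φ

For λ₁ = 240.9 nm:
KE₁ = hc/λ₁ - φ = 5.1467 - 3.78 = 1.3667 eV

For λ₂ = 107.1 nm:
KE₂ = hc/λ₂ - φ = 11.5765 - 3.78 = 7.7965 eV

Change in KE:
ΔKE = KE₂ - KE₁ = 7.7965 - 1.3667 = 6.4298 eV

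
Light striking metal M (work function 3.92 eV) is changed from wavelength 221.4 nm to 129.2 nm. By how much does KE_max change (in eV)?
3.9963 eV

Using Einstein's equation: KE_max = hc/λ - φ

For λ₁ = 221.4 nm:
KE₁ = hc/λ₁ - φ = 5.6000 - 3.92 = 1.6800 eV

For λ₂ = 129.2 nm:
KE₂ = hc/λ₂ - φ = 9.5963 - 3.92 = 5.6763 eV

Change in KE:
ΔKE = KE₂ - KE₁ = 5.6763 - 1.6800 = 3.9963 eV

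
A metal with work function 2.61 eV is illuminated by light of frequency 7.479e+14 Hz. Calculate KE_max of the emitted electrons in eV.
0.4831 eV

Using Einstein's photoelectric equation: KE_max = hf - φ

First, calculate the photon energy:
E_photon = hf = (6.626×10⁻³⁴ J·s)(7.479e+14 Hz)
E_photon = 3.0931 eV

Then, the maximum kinetic energy:
KE_max = E_photon - φ = 3.0931 eV - 2.61 eV = 0.4831 eV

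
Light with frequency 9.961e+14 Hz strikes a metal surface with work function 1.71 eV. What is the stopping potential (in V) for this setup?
2.4095 V

The stopping potential V_s satisfies: eV_s = KE_max

First, find KE_max using Einstein's equation:
E_photon = hf = (6.626×10⁻³⁴ J·s)(9.961e+14 Hz) = 4.1195 eV
KE_max = E_photon - φ = 4.1195 - 1.71 = 2.4095 eV

Since eV_s = KE_max:
V_s = KE_max/e = 2.4095 V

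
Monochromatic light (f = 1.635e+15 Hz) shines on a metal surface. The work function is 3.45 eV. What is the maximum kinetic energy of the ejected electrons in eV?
3.3118 eV

Using Einstein's photoelectric equation: KE_max = hf - φ

First, calculate the photon energy:
E_photon = hf = (6.626×10⁻³⁴ J·s)(1.635e+15 Hz)
E_photon = 6.7618 eV

Then, the maximum kinetic energy:
KE_max = E_photon - φ = 6.7618 eV - 3.45 eV = 3.3118 eV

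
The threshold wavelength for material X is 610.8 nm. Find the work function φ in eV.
2.03 eV

At the threshold wavelength, photon energy equals work function:
φ = hc/λ₀

Calculating:
φ = (6.626×10⁻³⁴ J·s)(3×10⁸ m/s) / (610.8×10⁻⁹ m)
φ = 2.03 eV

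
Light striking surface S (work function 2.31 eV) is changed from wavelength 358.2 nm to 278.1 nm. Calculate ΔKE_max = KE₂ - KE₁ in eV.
0.9969 eV

Using Einstein's equation: KE_max = hc/λ - φ

For λ₁ = 358.2 nm:
KE₁ = hc/λ₁ - φ = 3.4613 - 2.31 = 1.1513 eV

For λ₂ = 278.1 nm:
KE₂ = hc/λ₂ - φ = 4.4583 - 2.31 = 2.1483 eV

Change in KE:
ΔKE = KE₂ - KE₁ = 2.1483 - 1.1513 = 0.9969 eV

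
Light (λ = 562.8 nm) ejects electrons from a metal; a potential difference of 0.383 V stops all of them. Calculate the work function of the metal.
1.82 eV

The stopping potential gives the maximum kinetic energy: KE_max = eV_s = 0.383 eV

From Einstein's photoelectric equation: KE_max = hc/λ - φ
Rearranging: φ = hc/λ - KE_max

Calculate photon energy:
E_photon = hc/λ = (6.626×10⁻³⁴ J·s)(3×10⁸ m/s) / (562.8×10⁻⁹ m) = 2.2030 eV

Therefore:
φ = 2.2030 - 0.383 = 1.82 eV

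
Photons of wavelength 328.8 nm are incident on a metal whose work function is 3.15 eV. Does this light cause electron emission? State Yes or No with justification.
Yes

For photoemission, the photon energy must exceed the work function.

Photon energy: E = hc/λ = 3.7708 eV
Work function: φ = 3.15 eV

Since E_photon (3.7708 eV) > φ (3.15 eV), photoemission WILL occur.
The threshold wavelength is λ₀ = hc/φ = 393.6 nm.
Since 328.8 nm < 393.6 nm, the light has sufficient energy.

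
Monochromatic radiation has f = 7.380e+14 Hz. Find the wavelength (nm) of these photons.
406.22 nm

Using the wave equation: c = fλ

Solving for wavelength:
λ = c/f = (3×10⁸ m/s) / (7.380e+14 Hz)
λ = 406.22 nm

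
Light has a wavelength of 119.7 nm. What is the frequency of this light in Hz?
2.5045e+15 Hz

Using the wave equation: c = fλ

Solving for frequency:
f = c/λ = (3×10⁸ m/s) / (119.7×10⁻⁹ m)
f = 2.5045e+15 Hz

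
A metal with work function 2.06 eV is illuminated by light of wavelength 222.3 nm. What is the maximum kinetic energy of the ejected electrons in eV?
3.5173 eV

Using Einstein's photoelectric equation: KE_max = hf - φ = hc/λ - φ

First, calculate the photon energy:
E_photon = hc/λ = (6.626×10⁻³⁴ J·s)(3×10⁸ m/s) / (222.3×10⁻⁹ m)
E_photon = 5.5773 eV

Then, the maximum kinetic energy:
KE_max = E_photon - φ = 5.5773 eV - 2.06 eV = 3.5173 eV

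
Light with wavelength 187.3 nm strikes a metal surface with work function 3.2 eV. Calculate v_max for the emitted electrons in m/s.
1.0968e+06 m/s

First, find the maximum kinetic energy:
E_photon = hc/λ = 6.6196 eV
KE_max = E_photon - φ = 6.6196 - 3.2 = 3.4196 eV

Convert to Joules: KE_max = 3.4196 × 1.602×10⁻¹⁹ J = 5.4787e-19 J

Then use KE = ½mv² to find velocity:
v = √(2·KE/m) = √(2 × 5.4787e-19 J / 9.109e-31 kg)
v = 1.0968e+06 m/s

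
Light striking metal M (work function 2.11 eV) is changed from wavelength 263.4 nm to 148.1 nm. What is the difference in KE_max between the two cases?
3.6646 eV

Using Einstein's equation: KE_max = hc/λ - φ

For λ₁ = 263.4 nm:
KE₁ = hc/λ₁ - φ = 4.7071 - 2.11 = 2.5971 eV

For λ₂ = 148.1 nm:
KE₂ = hc/λ₂ - φ = 8.3717 - 2.11 = 6.2617 eV

Change in KE:
ΔKE = KE₂ - KE₁ = 6.2617 - 2.5971 = 3.6646 eV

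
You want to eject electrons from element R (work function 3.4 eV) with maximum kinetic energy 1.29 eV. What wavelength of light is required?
264.36 nm

From Einstein's equation: KE_max = hc/λ - φ

Rearranging for λ:
hc/λ = KE_max + φ
λ = hc/(KE_max + φ)

Required photon energy:
E_photon = KE_max + φ = 1.29 + 3.4 = 4.69 eV

Required wavelength:
λ = hc/E_photon = (6.626×10⁻³⁴)(3×10⁸) / (4.69 × 1.602×10⁻¹⁹)
λ = 264.36 nm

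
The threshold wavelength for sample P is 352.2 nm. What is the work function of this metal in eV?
3.52 eV

At the threshold wavelength, photon energy equals work function:
φ = hc/λ₀

Calculating:
φ = (6.626×10⁻³⁴ J·s)(3×10⁸ m/s) / (352.2×10⁻⁹ m)
φ = 3.52 eV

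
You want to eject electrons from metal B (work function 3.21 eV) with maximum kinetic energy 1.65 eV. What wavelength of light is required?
255.11 nm

From Einstein's equation: KE_max = hc/λ - φ

Rearranging for λ:
hc/λ = KE_max + φ
λ = hc/(KE_max + φ)

Required photon energy:
E_photon = KE_max + φ = 1.65 + 3.21 = 4.86 eV

Required wavelength:
λ = hc/E_photon = (6.626×10⁻³⁴)(3×10⁸) / (4.86 × 1.602×10⁻¹⁹)
λ = 255.11 nm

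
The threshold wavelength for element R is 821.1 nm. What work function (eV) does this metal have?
1.51 eV

At the threshold wavelength, photon energy equals work function:
φ = hc/λ₀

Calculating:
φ = (6.626×10⁻³⁴ J·s)(3×10⁸ m/s) / (821.1×10⁻⁹ m)
φ = 1.51 eV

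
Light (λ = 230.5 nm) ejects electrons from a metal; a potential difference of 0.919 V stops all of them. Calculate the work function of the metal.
4.46 eV

The stopping potential gives the maximum kinetic energy: KE_max = eV_s = 0.919 eV

From Einstein's photoelectric equation: KE_max = hc/λ - φ
Rearranging: φ = hc/λ - KE_max

Calculate photon energy:
E_photon = hc/λ = (6.626×10⁻³⁴ J·s)(3×10⁸ m/s) / (230.5×10⁻⁹ m) = 5.3789 eV

Therefore:
φ = 5.3789 - 0.919 = 4.46 eV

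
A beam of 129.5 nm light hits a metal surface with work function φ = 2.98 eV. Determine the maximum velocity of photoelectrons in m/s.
1.5230e+06 m/s

First, find the maximum kinetic energy:
E_photon = hc/λ = 9.5741 eV
KE_max = E_photon - φ = 9.5741 - 2.98 = 6.5941 eV

Convert to Joules: KE_max = 6.5941 × 1.602×10⁻¹⁹ J = 1.0565e-18 J

Then use KE = ½mv² to find velocity:
v = √(2·KE/m) = √(2 × 1.0565e-18 J / 9.109e-31 kg)
v = 1.5230e+06 m/s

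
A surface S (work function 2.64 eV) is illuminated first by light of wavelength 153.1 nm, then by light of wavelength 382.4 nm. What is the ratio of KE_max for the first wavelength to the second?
9.0629

Using Einstein's equation: KE_max = hc/λ - φ

For λ₁ = 153.1 nm:
E₁ = hc/λ₁ = 8.0982 eV
KE₁ = E₁ - φ = 8.0982 - 2.64 = 5.4582 eV

For λ₂ = 382.4 nm:
E₂ = hc/λ₂ = 3.2423 eV
KE₂ = E₂ - φ = 3.2423 - 2.64 = 0.6023 eV

Ratio: KE₁/KE₂ = 5.4582/0.6023 = 9.0629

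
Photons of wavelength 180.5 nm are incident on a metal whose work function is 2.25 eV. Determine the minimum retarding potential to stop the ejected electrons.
4.6189 V

The stopping potential V_s satisfies: eV_s = KE_max

First, find KE_max using Einstein's equation:
E_photon = hc/λ = 6.8689 eV
KE_max = E_photon - φ = 6.8689 - 2.25 = 4.6189 eV

Since eV_s = KE_max:
V_s = KE_max/e = 4.6189 V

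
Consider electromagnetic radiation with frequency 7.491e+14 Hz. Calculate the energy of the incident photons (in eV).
3.0980 eV

Using E = hf:

E = hf = (6.626×10⁻³⁴ J·s)(7.491e+14 Hz)
E = 3.0980 eV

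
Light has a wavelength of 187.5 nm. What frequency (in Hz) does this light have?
1.5989e+15 Hz

Using the wave equation: c = fλ

Solving for frequency:
f = c/λ = (3×10⁸ m/s) / (187.5×10⁻⁹ m)
f = 1.5989e+15 Hz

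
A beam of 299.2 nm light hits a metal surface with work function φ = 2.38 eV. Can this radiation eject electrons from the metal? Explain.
Yes

For photoemission, the photon energy must exceed the work function.

Photon energy: E = hc/λ = 4.1439 eV
Work function: φ = 2.38 eV

Since E_photon (4.1439 eV) > φ (2.38 eV), photoemission WILL occur.
The threshold wavelength is λ₀ = hc/φ = 520.9 nm.
Since 299.2 nm < 520.9 nm, the light has sufficient energy.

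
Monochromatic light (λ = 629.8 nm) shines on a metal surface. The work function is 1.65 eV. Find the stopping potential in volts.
0.3186 V

The stopping potential V_s satisfies: eV_s = KE_max

First, find KE_max using Einstein's equation:
E_photon = hc/λ = 1.9686 eV
KE_max = E_photon - φ = 1.9686 - 1.65 = 0.3186 eV

Since eV_s = KE_max:
V_s = KE_max/e = 0.3186 V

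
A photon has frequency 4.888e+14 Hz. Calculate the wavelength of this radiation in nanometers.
613.32 nm

Using the wave equation: c = fλ

Solving for wavelength:
λ = c/f = (3×10⁸ m/s) / (4.888e+14 Hz)
λ = 613.32 nm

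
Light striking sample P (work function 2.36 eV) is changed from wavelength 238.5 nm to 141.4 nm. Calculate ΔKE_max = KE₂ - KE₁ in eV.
3.5698 eV

Using Einstein's equation: KE_max = hc/λ - φ

For λ₁ = 238.5 nm:
KE₁ = hc/λ₁ - φ = 5.1985 - 2.36 = 2.8385 eV

For λ₂ = 141.4 nm:
KE₂ = hc/λ₂ - φ = 8.7683 - 2.36 = 6.4083 eV

Change in KE:
ΔKE = KE₂ - KE₁ = 6.4083 - 2.8385 = 3.5698 eV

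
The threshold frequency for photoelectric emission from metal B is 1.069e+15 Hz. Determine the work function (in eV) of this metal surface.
4.42 eV

At the threshold frequency, photon energy equals work function:
φ = hf₀

Calculating:
φ = (6.626×10⁻³⁴ J·s)(1.069e+15 Hz)
φ = 4.42 eV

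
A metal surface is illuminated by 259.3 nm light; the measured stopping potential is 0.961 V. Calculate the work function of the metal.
3.82 eV

The stopping potential gives the maximum kinetic energy: KE_max = eV_s = 0.961 eV

From Einstein's photoelectric equation: KE_max = hc/λ - φ
Rearranging: φ = hc/λ - KE_max

Calculate photon energy:
E_photon = hc/λ = (6.626×10⁻³⁴ J·s)(3×10⁸ m/s) / (259.3×10⁻⁹ m) = 4.7815 eV

Therefore:
φ = 4.7815 - 0.961 = 3.82 eV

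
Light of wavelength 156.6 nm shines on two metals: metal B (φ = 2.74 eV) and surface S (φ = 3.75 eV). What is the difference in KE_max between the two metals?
1.0100 eV

Using KE_max = hc/λ - φ for each metal:

Photon energy: E = hc/λ = 7.9173 eV

For metal B (φ₁ = 2.74 eV):
KE₁ = E - φ₁ = 7.9173 - 2.74 = 5.1773 eV

For surface S (φ₂ = 3.75 eV):
KE₂ = E - φ₂ = 7.9173 - 3.75 = 4.1673 eV

Difference:
ΔKE = KE₁ - KE₂ = 5.1773 - 4.1673 = 1.0100 eV

Note: The difference equals the difference in work functions: 3.75 - 2.74 = 1.01 eV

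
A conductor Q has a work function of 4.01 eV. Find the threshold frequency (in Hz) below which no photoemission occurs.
9.6961e+14 Hz

The threshold frequency is when the photon energy equals the work function:
hf₀ = φ

Solving for f₀:
f₀ = φ/h = (4.01 eV × 1.602×10⁻¹⁹ J/eV) / (6.626×10⁻³⁴ J·s)
f₀ = 9.6961e+14 Hz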